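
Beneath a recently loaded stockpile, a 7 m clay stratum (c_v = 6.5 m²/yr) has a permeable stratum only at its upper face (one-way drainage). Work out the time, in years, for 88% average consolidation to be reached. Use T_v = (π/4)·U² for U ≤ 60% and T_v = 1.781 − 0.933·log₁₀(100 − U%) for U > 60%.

Drainage path length: H_d = H = 7 m (single drainage).
U > 60%: T_v = 1.781 − 0.933·log₁₀(100 − 88) = 0.77412.
t = T_v·H_d²/c_v = 0.77412×7²/6.5 = 5.836 years.

t ≈ 5.84 years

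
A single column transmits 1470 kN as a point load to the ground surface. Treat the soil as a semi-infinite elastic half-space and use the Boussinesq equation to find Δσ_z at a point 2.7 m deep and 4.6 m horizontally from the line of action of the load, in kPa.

Δσ_z ≈ 3.2 kPa

Boussinesq vertical stress below a point load on an elastic half-space:
Δσ_z = 3P/(2πz²) · [1 + (r/z)²]^(−5/2)
r/z = 4.6/2.7 = 1.7037; [1+(r/z)²]^(−5/2) = 0.033236.
Δσ_z = 3×1470/(2π×2.7²) × 0.033236 = 96.279 × 0.033236 = 3.2 kPa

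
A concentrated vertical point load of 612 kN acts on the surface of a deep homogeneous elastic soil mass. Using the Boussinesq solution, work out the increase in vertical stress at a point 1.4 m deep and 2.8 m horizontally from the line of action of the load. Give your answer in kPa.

Boussinesq vertical stress below a point load on an elastic half-space:
Δσ_z = 3P/(2πz²) · [1 + (r/z)²]^(−5/2)
r/z = 2.8/1.4 = 2; [1+(r/z)²]^(−5/2) = 0.017889.
Δσ_z = 3×612/(2π×1.4²) × 0.017889 = 149.09 × 0.017889 = 2.667 kPa

Δσ_z ≈ 2.67 kPa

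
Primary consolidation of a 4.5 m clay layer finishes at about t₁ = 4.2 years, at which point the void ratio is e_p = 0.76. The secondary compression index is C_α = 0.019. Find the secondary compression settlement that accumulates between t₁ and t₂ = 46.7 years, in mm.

Secondary compression: S_s = C_α·H/(1+e_p)·log₁₀(t₂/t₁)
S_s = 0.019×4.5/(1+0.76)×log₁₀(46.7/4.2)
    = 0.04858 × 1.046 = 0.05082 m

S_s ≈ 50.8 mm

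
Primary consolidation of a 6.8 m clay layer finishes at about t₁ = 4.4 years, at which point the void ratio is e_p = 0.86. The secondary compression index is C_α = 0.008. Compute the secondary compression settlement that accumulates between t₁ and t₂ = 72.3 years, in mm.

Secondary compression: S_s = C_α·H/(1+e_p)·log₁₀(t₂/t₁)
S_s = 0.008×6.8/(1+0.86)×log₁₀(72.3/4.4)
    = 0.02925 × 1.216 = 0.03556 m

S_s ≈ 35.6 mm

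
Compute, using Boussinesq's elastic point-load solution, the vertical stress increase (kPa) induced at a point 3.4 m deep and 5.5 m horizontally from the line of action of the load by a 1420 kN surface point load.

Δσ_z ≈ 2.36 kPa

Boussinesq vertical stress below a point load on an elastic half-space:
Δσ_z = 3P/(2πz²) · [1 + (r/z)²]^(−5/2)
r/z = 5.5/3.4 = 1.6176; [1+(r/z)²]^(−5/2) = 0.040197.
Δσ_z = 3×1420/(2π×3.4²) × 0.040197 = 58.651 × 0.040197 = 2.358 kPa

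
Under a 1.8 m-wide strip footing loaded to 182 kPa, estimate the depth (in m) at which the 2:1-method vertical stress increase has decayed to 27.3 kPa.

2:1 spreading — at depth z the loaded area has grown by z in each plan dimension:
qB/(B+z) = Δσ_z ⇒ z = qB/Δσ_z − B = 182×1.8/27.3 − 1.8 = 10.2 m

z ≈ 10.2 m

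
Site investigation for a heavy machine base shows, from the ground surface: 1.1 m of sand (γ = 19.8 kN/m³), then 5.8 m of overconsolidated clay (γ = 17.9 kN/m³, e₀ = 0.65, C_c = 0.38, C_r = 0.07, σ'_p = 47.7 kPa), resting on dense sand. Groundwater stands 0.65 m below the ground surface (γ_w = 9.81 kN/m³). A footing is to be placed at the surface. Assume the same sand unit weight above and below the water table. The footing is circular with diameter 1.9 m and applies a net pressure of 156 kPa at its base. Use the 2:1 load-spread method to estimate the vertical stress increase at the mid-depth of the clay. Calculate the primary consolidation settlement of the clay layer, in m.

Mid-depth of clay below the ground surface: z = 1.1 + 5.8/2 = 4 m.
Total vertical stress at mid-clay: σ_v = 19.8×1.1 + 17.9×2.9 = 73.69 kPa.
Pore pressure: u = 9.81×(4 − 0.65) = 32.864 kPa.
Initial effective stress: σ'_0 = σ_v − u = 73.69 − 32.864 = 40.826 kPa.
Stress increase at mid-clay by the 2:1 spreading method:
Δσ ≈ qD²/(D+z)² = 156×1.9²/(1.9+4)² = 16.178 kPa
Final effective stress: σ'_f = 40.826 + 16.178 = 57.004 kPa.
σ'_f = 57.004 > σ'_p = 47.7 kPa, so the stress path crosses the preconsolidation pressure — recompression up to σ'_p, then virgin compression beyond:
S_c = H/(1+e₀)·[C_r·log₁₀(σ'_p/σ'_0) + C_c·log₁₀(σ'_f/σ'_p)]
    = 5.8/1.65 × [0.07×log₁₀(47.7/40.826) + 0.38×log₁₀(57.004/47.7)]
    = 3.5152 × [0.0047307 + 0.029407] = 0.12 m

S_c ≈ 0.12 m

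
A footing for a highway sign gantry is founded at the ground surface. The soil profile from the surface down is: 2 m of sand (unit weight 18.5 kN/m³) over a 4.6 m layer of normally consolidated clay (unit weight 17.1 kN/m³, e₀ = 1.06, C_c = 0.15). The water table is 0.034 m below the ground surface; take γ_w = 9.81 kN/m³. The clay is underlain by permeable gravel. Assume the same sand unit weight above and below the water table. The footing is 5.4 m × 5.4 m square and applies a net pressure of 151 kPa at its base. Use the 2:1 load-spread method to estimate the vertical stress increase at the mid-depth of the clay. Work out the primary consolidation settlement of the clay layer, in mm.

S_c ≈ 125 mm

Mid-depth of clay below the ground surface: z = 2 + 4.6/2 = 4.3 m.
Total vertical stress at mid-clay: σ_v = 18.5×2 + 17.1×2.3 = 76.33 kPa.
Pore pressure: u = 9.81×(4.3 − 0.034) = 41.849 kPa.
Initial effective stress: σ'_0 = σ_v − u = 76.33 − 41.849 = 34.481 kPa.
Stress increase at mid-clay by the 2:1 spreading method:
Δσ = qBL/((B+z)(L+z)) = 151×5.4×5.4/((5.4+4.3)(5.4+4.3)) = 46.797 kPa
Final effective stress: σ'_f = σ'_0 + Δσ = 34.481 + 46.797 = 81.278 kPa.
Normally consolidated clay, so the full stress increment lies on the virgin compression line:
S_c = C_c·H/(1+e₀)·log₁₀(σ'_f/σ'_0) = 0.15×4.6/(1+1.06)×log₁₀(81.278/34.481)
    = 0.33495 × 0.37239 = 0.1247 m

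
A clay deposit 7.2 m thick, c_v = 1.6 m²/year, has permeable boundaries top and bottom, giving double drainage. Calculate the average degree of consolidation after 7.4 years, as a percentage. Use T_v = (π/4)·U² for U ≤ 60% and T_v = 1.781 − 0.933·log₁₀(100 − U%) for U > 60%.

Drainage path length: H_d = H/2 = 3.6 m (double drainage).
T_v = c_v·t/H_d² = 1.6×7.4/3.6² = 0.91358.
T_v = 0.91358 corresponds to the U > 60% branch:
U = 1 − 10^((1.781 − T_v)/0.933)/100 = 0.9149

U ≈ 91.5 %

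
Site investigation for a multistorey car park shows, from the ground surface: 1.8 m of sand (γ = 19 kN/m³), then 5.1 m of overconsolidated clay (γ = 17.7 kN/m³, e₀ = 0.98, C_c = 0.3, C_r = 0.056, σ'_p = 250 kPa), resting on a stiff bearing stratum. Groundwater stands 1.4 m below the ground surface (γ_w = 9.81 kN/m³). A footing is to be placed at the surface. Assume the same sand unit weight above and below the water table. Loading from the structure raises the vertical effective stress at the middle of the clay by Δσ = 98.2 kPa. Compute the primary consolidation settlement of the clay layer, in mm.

S_c ≈ 67.7 mm

Mid-depth of clay below the ground surface: z = 1.8 + 5.1/2 = 4.35 m.
Total vertical stress at mid-clay: σ_v = 19×1.8 + 17.7×2.55 = 79.335 kPa.
Pore pressure: u = 9.81×(4.35 − 1.4) = 28.94 kPa.
Initial effective stress: σ'_0 = σ_v − u = 79.335 − 28.94 = 50.395 kPa.
Final effective stress: σ'_f = 50.395 + 98.2 = 148.59 kPa.
σ'_f = 148.59 ≤ σ'_p = 250 kPa, so the clay remains overconsolidated and only the recompression index applies:
S_c = C_r·H/(1+e₀)·log₁₀(σ'_f/σ'_0) = 0.056×5.1/1.98×log₁₀(148.59/50.395)
    = 0.14424 × 0.4696 = 0.06774 m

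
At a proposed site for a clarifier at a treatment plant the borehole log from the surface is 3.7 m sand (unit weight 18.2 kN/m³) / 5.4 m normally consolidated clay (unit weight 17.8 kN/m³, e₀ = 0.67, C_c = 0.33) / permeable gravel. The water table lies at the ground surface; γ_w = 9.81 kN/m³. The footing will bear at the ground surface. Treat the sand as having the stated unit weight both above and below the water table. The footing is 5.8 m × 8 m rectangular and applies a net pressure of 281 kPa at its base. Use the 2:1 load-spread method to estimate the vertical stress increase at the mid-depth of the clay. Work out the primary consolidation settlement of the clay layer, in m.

Mid-depth of clay below the ground surface: z = 3.7 + 5.4/2 = 6.4 m.
Total vertical stress at mid-clay: σ_v = 18.2×3.7 + 17.8×2.7 = 115.4 kPa.
Pore pressure: u = 9.81×(6.4 − 0) = 62.784 kPa.
Initial effective stress: σ'_0 = σ_v − u = 115.4 − 62.784 = 52.616 kPa.
Stress increase at mid-clay by the 2:1 spreading method:
Δσ = qBL/((B+z)(L+z)) = 281×5.8×8/((5.8+6.4)(8+6.4)) = 74.217 kPa
Final effective stress: σ'_f = σ'_0 + Δσ = 52.616 + 74.217 = 126.83 kPa.
Normally consolidated clay, so the full stress increment lies on the virgin compression line:
S_c = C_c·H/(1+e₀)·log₁₀(σ'_f/σ'_0) = 0.33×5.4/(1+0.67)×log₁₀(126.83/52.616)
    = 1.0671 × 0.3821 = 0.4077 m

S_c ≈ 0.408 m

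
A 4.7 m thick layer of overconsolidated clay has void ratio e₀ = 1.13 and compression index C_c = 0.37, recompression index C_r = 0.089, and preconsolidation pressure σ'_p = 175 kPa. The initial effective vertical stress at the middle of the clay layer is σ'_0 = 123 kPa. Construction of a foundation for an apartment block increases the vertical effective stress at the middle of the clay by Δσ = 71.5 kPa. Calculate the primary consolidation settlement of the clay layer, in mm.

Final effective stress: σ'_f = 123 + 71.5 = 194.5 kPa.
σ'_f = 194.5 > σ'_p = 175 kPa, so the stress path crosses the preconsolidation pressure — recompression up to σ'_p, then virgin compression beyond:
S_c = H/(1+e₀)·[C_r·log₁₀(σ'_p/σ'_0) + C_c·log₁₀(σ'_f/σ'_p)]
    = 4.7/2.13 × [0.089×log₁₀(175/123) + 0.37×log₁₀(194.5/175)]
    = 2.2066 × [0.013629 + 0.016976] = 0.06753 m

S_c ≈ 67.5 mm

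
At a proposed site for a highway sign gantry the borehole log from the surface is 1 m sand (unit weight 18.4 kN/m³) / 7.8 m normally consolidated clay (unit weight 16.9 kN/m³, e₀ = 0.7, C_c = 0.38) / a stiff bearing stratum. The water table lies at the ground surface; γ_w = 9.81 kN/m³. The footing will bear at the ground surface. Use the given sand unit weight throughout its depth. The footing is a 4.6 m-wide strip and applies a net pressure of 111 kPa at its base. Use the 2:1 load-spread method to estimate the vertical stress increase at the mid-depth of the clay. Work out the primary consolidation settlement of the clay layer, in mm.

Mid-depth of clay below the ground surface: z = 1 + 7.8/2 = 4.9 m.
Total vertical stress at mid-clay: σ_v = 18.4×1 + 16.9×3.9 = 84.31 kPa.
Pore pressure: u = 9.81×(4.9 − 0) = 48.069 kPa.
Initial effective stress: σ'_0 = σ_v − u = 84.31 − 48.069 = 36.241 kPa.
Stress increase at mid-clay by the 2:1 spreading method:
Δσ = qB/(B+z) = 111×4.6/(4.6+4.9) = 53.747 kPa
Final effective stress: σ'_f = σ'_0 + Δσ = 36.241 + 53.747 = 89.988 kPa.
Normally consolidated clay, so the full stress increment lies on the virgin compression line:
S_c = C_c·H/(1+e₀)·log₁₀(σ'_f/σ'_0) = 0.38×7.8/(1+0.7)×log₁₀(89.988/36.241)
    = 1.7435 × 0.39498 = 0.6886 m

S_c ≈ 689 mm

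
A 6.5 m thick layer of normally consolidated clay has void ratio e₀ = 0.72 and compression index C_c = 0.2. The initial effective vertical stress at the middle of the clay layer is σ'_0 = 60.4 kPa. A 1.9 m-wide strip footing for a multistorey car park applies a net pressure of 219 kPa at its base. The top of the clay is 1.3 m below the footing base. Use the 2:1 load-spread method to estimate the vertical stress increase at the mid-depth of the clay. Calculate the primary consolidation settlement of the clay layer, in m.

S_c ≈ 0.239 m

Mid-depth of clay below the footing base: z = 1.3 + 6.5/2 = 4.55 m.
Stress increase at mid-clay by the 2:1 spreading method:
Δσ = qB/(B+z) = 219×1.9/(1.9+4.55) = 64.512 kPa
Final effective stress: σ'_f = σ'_0 + Δσ = 60.4 + 64.512 = 124.91 kPa.
Normally consolidated clay, so the full stress increment lies on the virgin compression line:
S_c = C_c·H/(1+e₀)·log₁₀(σ'_f/σ'_0) = 0.2×6.5/(1+0.72)×log₁₀(124.91/60.4)
    = 0.75581 × 0.31556 = 0.2385 m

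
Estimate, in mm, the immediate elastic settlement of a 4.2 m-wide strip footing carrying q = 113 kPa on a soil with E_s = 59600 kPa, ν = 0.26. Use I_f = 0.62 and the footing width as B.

Immediate (elastic) settlement: S_e = q·B·(1−ν²)/E_s · I_f.
S_e = 113 × 4.2 × (1 − 0.26²) / 59600 × 0.62
    = 113 × 4.2 × 0.9324 / 59600 × 0.62
    = 0.004603 m = 4.603 mm

S_e ≈ 4.6 mm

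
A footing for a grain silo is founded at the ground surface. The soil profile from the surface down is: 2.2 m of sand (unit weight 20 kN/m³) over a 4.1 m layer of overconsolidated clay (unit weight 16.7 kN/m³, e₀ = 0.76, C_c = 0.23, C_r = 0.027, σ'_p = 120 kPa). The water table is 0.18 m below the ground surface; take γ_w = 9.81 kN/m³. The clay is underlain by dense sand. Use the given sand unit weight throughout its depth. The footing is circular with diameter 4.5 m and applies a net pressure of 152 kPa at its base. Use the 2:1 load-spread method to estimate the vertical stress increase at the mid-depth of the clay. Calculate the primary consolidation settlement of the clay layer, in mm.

S_c ≈ 19.6 mm

Mid-depth of clay below the ground surface: z = 2.2 + 4.1/2 = 4.25 m.
Total vertical stress at mid-clay: σ_v = 20×2.2 + 16.7×2.05 = 78.235 kPa.
Pore pressure: u = 9.81×(4.25 − 0.18) = 39.927 kPa.
Initial effective stress: σ'_0 = σ_v − u = 78.235 − 39.927 = 38.308 kPa.
Stress increase at mid-clay by the 2:1 spreading method:
Δσ ≈ qD²/(D+z)² = 152×4.5²/(4.5+4.25)² = 40.202 kPa
Final effective stress: σ'_f = 38.308 + 40.202 = 78.51 kPa.
σ'_f = 78.51 ≤ σ'_p = 120 kPa, so the clay remains overconsolidated and only the recompression index applies:
S_c = C_r·H/(1+e₀)·log₁₀(σ'_f/σ'_0) = 0.027×4.1/1.76×log₁₀(78.51/38.308)
    = 0.062896 × 0.31164 = 0.0196 m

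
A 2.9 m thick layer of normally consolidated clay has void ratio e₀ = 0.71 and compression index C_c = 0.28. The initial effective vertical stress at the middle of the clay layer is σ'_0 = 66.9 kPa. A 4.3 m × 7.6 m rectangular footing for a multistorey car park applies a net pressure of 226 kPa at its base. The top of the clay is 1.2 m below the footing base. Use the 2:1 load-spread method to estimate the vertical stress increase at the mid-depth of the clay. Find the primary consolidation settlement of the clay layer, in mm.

S_c ≈ 193 mm

Mid-depth of clay below the footing base: z = 1.2 + 2.9/2 = 2.65 m.
Stress increase at mid-clay by the 2:1 spreading method:
Δσ = qBL/((B+z)(L+z)) = 226×4.3×7.6/((4.3+2.65)(7.6+2.65)) = 103.68 kPa
Final effective stress: σ'_f = σ'_0 + Δσ = 66.9 + 103.68 = 170.58 kPa.
Normally consolidated clay, so the full stress increment lies on the virgin compression line:
S_c = C_c·H/(1+e₀)·log₁₀(σ'_f/σ'_0) = 0.28×2.9/(1+0.71)×log₁₀(170.58/66.9)
    = 0.47485 × 0.4065 = 0.193 m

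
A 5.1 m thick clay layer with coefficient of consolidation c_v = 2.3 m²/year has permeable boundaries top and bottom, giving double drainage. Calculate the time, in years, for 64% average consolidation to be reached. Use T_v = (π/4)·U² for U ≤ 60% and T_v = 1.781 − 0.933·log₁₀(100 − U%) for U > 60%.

Drainage path length: H_d = H/2 = 2.55 m (double drainage).
U > 60%: T_v = 1.781 − 0.933·log₁₀(100 − 64) = 0.32897.
t = T_v·H_d²/c_v = 0.32897×2.55²/2.3 = 0.9301 years.

t ≈ 0.93 years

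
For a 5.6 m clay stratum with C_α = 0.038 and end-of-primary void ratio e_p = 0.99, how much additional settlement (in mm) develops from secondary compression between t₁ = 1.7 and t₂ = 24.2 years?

S_s ≈ 123 mm

Secondary compression: S_s = C_α·H/(1+e_p)·log₁₀(t₂/t₁)
S_s = 0.038×5.6/(1+0.99)×log₁₀(24.2/1.7)
    = 0.1069 × 1.153 = 0.1233 m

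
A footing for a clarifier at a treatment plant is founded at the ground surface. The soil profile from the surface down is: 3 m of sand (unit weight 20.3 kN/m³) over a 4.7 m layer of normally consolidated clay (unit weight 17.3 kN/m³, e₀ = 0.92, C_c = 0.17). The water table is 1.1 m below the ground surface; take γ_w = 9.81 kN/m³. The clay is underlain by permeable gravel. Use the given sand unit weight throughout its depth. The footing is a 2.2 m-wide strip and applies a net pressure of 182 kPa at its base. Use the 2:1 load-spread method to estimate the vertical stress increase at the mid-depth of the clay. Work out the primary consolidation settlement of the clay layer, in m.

S_c ≈ 0.115 m

Mid-depth of clay below the ground surface: z = 3 + 4.7/2 = 5.35 m.
Total vertical stress at mid-clay: σ_v = 20.3×3 + 17.3×2.35 = 101.56 kPa.
Pore pressure: u = 9.81×(5.35 − 1.1) = 41.693 kPa.
Initial effective stress: σ'_0 = σ_v − u = 101.56 − 41.693 = 59.867 kPa.
Stress increase at mid-clay by the 2:1 spreading method:
Δσ = qB/(B+z) = 182×2.2/(2.2+5.35) = 53.033 kPa
Final effective stress: σ'_f = σ'_0 + Δσ = 59.867 + 53.033 = 112.9 kPa.
Normally consolidated clay, so the full stress increment lies on the virgin compression line:
S_c = C_c·H/(1+e₀)·log₁₀(σ'_f/σ'_0) = 0.17×4.7/(1+0.92)×log₁₀(112.9/59.867)
    = 0.41615 × 0.27551 = 0.1147 m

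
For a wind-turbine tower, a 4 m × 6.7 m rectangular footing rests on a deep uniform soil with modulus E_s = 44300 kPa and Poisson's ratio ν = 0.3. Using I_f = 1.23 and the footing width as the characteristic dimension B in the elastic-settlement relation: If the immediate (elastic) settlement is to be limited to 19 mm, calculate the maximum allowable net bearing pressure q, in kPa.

S_e = q·B·(1−ν²)/E_s · I_f  ⇒  q = S_e·E_s / (B·(1−ν²)·I_f).
q = 0.019 × 44300 / (4 × 0.91 × 1.23) = 188 kPa

q ≈ 188 kPa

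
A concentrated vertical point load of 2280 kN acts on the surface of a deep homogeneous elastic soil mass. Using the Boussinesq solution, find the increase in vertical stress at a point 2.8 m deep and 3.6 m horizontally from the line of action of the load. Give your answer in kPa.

Δσ_z ≈ 12.1 kPa

Boussinesq vertical stress below a point load on an elastic half-space:
Δσ_z = 3P/(2πz²) · [1 + (r/z)²]^(−5/2)
r/z = 3.6/2.8 = 1.2857; [1+(r/z)²]^(−5/2) = 0.087223.
Δσ_z = 3×2280/(2π×2.8²) × 0.087223 = 138.85 × 0.087223 = 12.11 kPa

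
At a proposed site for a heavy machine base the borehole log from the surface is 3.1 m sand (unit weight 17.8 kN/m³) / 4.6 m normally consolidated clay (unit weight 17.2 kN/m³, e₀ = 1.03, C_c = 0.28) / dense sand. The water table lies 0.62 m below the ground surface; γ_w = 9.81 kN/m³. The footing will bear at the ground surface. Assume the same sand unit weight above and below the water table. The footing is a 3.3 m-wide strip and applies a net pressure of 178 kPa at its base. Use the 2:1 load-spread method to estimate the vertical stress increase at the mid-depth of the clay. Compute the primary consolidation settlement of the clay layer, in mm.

Mid-depth of clay below the ground surface: z = 3.1 + 4.6/2 = 5.4 m.
Total vertical stress at mid-clay: σ_v = 17.8×3.1 + 17.2×2.3 = 94.74 kPa.
Pore pressure: u = 9.81×(5.4 − 0.62) = 46.892 kPa.
Initial effective stress: σ'_0 = σ_v − u = 94.74 − 46.892 = 47.848 kPa.
Stress increase at mid-clay by the 2:1 spreading method:
Δσ = qB/(B+z) = 178×3.3/(3.3+5.4) = 67.517 kPa
Final effective stress: σ'_f = σ'_0 + Δσ = 47.848 + 67.517 = 115.36 kPa.
Normally consolidated clay, so the full stress increment lies on the virgin compression line:
S_c = C_c·H/(1+e₀)·log₁₀(σ'_f/σ'_0) = 0.28×4.6/(1+1.03)×log₁₀(115.36/47.848)
    = 0.63448 × 0.38219 = 0.2425 m

S_c ≈ 242 mm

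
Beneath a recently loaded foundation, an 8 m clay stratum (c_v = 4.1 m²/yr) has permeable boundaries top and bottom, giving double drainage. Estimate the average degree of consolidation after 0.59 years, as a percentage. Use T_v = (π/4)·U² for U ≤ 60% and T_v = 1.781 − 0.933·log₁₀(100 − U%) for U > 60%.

U ≈ 43.9 %

Drainage path length: H_d = H/2 = 4 m (double drainage).
T_v = c_v·t/H_d² = 4.1×0.59/4² = 0.15119.
T_v = 0.15119 corresponds to the U ≤ 60% branch:
U = √(4T_v/π) = 0.4387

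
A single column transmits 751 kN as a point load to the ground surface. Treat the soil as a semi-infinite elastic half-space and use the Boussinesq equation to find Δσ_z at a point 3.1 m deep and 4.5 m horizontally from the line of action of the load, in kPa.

Boussinesq vertical stress below a point load on an elastic half-space:
Δσ_z = 3P/(2πz²) · [1 + (r/z)²]^(−5/2)
r/z = 4.5/3.1 = 1.4516; [1+(r/z)²]^(−5/2) = 0.05876.
Δσ_z = 3×751/(2π×3.1²) × 0.05876 = 37.313 × 0.05876 = 2.193 kPa

Δσ_z ≈ 2.19 kPa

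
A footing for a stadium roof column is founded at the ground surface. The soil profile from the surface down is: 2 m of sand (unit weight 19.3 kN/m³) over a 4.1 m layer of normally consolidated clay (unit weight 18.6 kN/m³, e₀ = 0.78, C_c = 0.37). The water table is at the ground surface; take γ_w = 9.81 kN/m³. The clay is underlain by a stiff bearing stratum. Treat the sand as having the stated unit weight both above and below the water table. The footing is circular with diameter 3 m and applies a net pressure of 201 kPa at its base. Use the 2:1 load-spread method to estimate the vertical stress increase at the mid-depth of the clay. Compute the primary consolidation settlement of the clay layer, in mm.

S_c ≈ 254 mm

Mid-depth of clay below the ground surface: z = 2 + 4.1/2 = 4.05 m.
Total vertical stress at mid-clay: σ_v = 19.3×2 + 18.6×2.05 = 76.73 kPa.
Pore pressure: u = 9.81×(4.05 − 0) = 39.73 kPa.
Initial effective stress: σ'_0 = σ_v − u = 76.73 − 39.73 = 37 kPa.
Stress increase at mid-clay by the 2:1 spreading method:
Δσ ≈ qD²/(D+z)² = 201×3²/(3+4.05)² = 36.397 kPa
Final effective stress: σ'_f = σ'_0 + Δσ = 37 + 36.397 = 73.397 kPa.
Normally consolidated clay, so the full stress increment lies on the virgin compression line:
S_c = C_c·H/(1+e₀)·log₁₀(σ'_f/σ'_0) = 0.37×4.1/(1+0.78)×log₁₀(73.397/37)
    = 0.85225 × 0.29748 = 0.2535 m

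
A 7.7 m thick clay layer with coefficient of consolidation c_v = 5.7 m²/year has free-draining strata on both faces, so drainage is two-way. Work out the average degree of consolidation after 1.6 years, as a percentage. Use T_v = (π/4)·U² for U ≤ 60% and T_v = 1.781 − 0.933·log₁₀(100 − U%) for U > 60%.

U ≈ 82.2 %

Drainage path length: H_d = H/2 = 3.85 m (double drainage).
T_v = c_v·t/H_d² = 5.7×1.6/3.85² = 0.61528.
T_v = 0.61528 corresponds to the U > 60% branch:
U = 1 − 10^((1.781 − T_v)/0.933)/100 = 0.8224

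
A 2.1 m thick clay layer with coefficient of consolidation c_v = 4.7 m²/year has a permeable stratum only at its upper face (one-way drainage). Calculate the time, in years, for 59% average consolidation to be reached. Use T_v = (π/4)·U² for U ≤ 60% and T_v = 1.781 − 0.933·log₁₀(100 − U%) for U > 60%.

Drainage path length: H_d = H = 2.1 m (single drainage).
U ≤ 60%: T_v = (π/4)·U² = (π/4)×0.59² = 0.2734.
t = T_v·H_d²/c_v = 0.2734×2.1²/4.7 = 0.2565 years.

t ≈ 0.257 years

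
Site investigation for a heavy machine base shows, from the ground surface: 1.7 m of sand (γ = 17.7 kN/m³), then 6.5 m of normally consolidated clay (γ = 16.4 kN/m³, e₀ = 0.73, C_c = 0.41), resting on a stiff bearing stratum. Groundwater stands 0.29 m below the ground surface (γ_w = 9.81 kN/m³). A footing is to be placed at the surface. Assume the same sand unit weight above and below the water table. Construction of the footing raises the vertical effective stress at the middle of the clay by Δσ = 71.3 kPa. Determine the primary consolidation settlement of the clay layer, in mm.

S_c ≈ 711 mm

Mid-depth of clay below the ground surface: z = 1.7 + 6.5/2 = 4.95 m.
Total vertical stress at mid-clay: σ_v = 17.7×1.7 + 16.4×3.25 = 83.39 kPa.
Pore pressure: u = 9.81×(4.95 − 0.29) = 45.715 kPa.
Initial effective stress: σ'_0 = σ_v − u = 83.39 − 45.715 = 37.675 kPa.
Final effective stress: σ'_f = σ'_0 + Δσ = 37.675 + 71.3 = 108.97 kPa.
Normally consolidated clay, so the full stress increment lies on the virgin compression line:
S_c = C_c·H/(1+e₀)·log₁₀(σ'_f/σ'_0) = 0.41×6.5/(1+0.73)×log₁₀(108.97/37.675)
    = 1.5405 × 0.46125 = 0.7106 m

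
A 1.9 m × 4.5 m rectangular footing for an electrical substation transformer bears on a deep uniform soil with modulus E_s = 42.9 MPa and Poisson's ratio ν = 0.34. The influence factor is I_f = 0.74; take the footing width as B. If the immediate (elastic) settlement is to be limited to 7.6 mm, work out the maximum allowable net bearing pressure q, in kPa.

E_s = 42.9 MPa = 42900 kPa.
S_e = q·B·(1−ν²)/E_s · I_f  ⇒  q = S_e·E_s / (B·(1−ν²)·I_f).
q = 0.0076 × 42900 / (1.9 × 0.8844 × 0.74) = 262.2 kPa

q ≈ 262 kPa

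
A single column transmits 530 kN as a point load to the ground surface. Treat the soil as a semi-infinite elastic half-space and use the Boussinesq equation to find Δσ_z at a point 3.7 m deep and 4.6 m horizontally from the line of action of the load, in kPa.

Boussinesq vertical stress below a point load on an elastic half-space:
Δσ_z = 3P/(2πz²) · [1 + (r/z)²]^(−5/2)
r/z = 4.6/3.7 = 1.2432; [1+(r/z)²]^(−5/2) = 0.096717.
Δσ_z = 3×530/(2π×3.7²) × 0.096717 = 18.485 × 0.096717 = 1.788 kPa

Δσ_z ≈ 1.79 kPa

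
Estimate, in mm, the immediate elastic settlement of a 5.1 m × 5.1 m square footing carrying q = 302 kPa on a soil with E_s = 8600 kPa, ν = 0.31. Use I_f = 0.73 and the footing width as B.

Immediate (elastic) settlement: S_e = q·B·(1−ν²)/E_s · I_f.
S_e = 302 × 5.1 × (1 − 0.31²) / 8600 × 0.73
    = 302 × 5.1 × 0.9039 / 8600 × 0.73
    = 0.1182 m = 118.2 mm

S_e ≈ 118 mm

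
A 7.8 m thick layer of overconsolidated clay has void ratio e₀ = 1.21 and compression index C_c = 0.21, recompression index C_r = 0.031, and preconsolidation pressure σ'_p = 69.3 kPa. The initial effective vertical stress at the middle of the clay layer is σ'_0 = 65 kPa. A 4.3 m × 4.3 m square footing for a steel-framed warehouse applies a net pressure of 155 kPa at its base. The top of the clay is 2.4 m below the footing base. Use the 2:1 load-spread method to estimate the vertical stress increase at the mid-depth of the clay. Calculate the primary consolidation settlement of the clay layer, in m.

Mid-depth of clay below the footing base: z = 2.4 + 7.8/2 = 6.3 m.
Stress increase at mid-clay by the 2:1 spreading method:
Δσ = qBL/((B+z)(L+z)) = 155×4.3×4.3/((4.3+6.3)(4.3+6.3)) = 25.507 kPa
Final effective stress: σ'_f = 65 + 25.507 = 90.507 kPa.
σ'_f = 90.507 > σ'_p = 69.3 kPa, so the stress path crosses the preconsolidation pressure — recompression up to σ'_p, then virgin compression beyond:
S_c = H/(1+e₀)·[C_r·log₁₀(σ'_p/σ'_0) + C_c·log₁₀(σ'_f/σ'_p)]
    = 7.8/2.21 × [0.031×log₁₀(69.3/65) + 0.21×log₁₀(90.507/69.3)]
    = 3.5294 × [0.00086242 + 0.024349] = 0.08898 m

S_c ≈ 0.089 m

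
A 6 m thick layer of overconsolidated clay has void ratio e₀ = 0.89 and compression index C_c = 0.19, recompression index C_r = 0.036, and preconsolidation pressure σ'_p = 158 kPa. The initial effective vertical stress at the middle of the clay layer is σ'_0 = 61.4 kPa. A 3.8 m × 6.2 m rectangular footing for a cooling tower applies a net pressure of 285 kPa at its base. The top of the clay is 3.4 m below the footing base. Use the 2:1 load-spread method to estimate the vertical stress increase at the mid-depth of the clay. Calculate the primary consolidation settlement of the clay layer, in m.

Mid-depth of clay below the footing base: z = 3.4 + 6/2 = 6.4 m.
Stress increase at mid-clay by the 2:1 spreading method:
Δσ = qBL/((B+z)(L+z)) = 285×3.8×6.2/((3.8+6.4)(6.2+6.4)) = 52.246 kPa
Final effective stress: σ'_f = 61.4 + 52.246 = 113.65 kPa.
σ'_f = 113.65 ≤ σ'_p = 158 kPa, so the clay remains overconsolidated and only the recompression index applies:
S_c = C_r·H/(1+e₀)·log₁₀(σ'_f/σ'_0) = 0.036×6/1.89×log₁₀(113.65/61.4)
    = 0.11429 × 0.2674 = 0.03056 m

S_c ≈ 0.0306 m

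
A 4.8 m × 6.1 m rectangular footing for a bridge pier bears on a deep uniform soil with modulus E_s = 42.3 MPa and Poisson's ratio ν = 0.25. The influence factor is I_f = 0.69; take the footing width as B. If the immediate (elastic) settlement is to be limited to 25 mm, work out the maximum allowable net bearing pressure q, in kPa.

q ≈ 341 kPa

E_s = 42.3 MPa = 42300 kPa.
S_e = q·B·(1−ν²)/E_s · I_f  ⇒  q = S_e·E_s / (B·(1−ν²)·I_f).
q = 0.025 × 42300 / (4.8 × 0.9375 × 0.69) = 340.6 kPa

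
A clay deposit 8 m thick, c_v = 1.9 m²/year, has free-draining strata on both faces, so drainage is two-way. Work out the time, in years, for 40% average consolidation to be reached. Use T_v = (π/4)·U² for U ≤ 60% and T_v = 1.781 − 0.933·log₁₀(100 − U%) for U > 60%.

t ≈ 1.06 years

Drainage path length: H_d = H/2 = 4 m (double drainage).
U ≤ 60%: T_v = (π/4)·U² = (π/4)×0.4² = 0.12566.
t = T_v·H_d²/c_v = 0.12566×4²/1.9 = 1.058 years.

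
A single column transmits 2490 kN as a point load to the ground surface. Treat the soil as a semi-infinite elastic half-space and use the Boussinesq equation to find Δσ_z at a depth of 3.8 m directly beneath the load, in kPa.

Boussinesq vertical stress below a point load on an elastic half-space:
Δσ_z = 3P/(2πz²) · [1 + (r/z)²]^(−5/2)
r/z = 0/3.8 = 0; [1+(r/z)²]^(−5/2) = 1.
Δσ_z = 3×2490/(2π×3.8²) × 1 = 82.333 × 1 = 82.33 kPa

Δσ_z ≈ 82.3 kPa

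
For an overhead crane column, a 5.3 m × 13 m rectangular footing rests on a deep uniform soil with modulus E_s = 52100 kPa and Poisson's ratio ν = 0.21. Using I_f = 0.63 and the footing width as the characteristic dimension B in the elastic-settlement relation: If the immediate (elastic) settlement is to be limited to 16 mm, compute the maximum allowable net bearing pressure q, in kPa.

S_e = q·B·(1−ν²)/E_s · I_f  ⇒  q = S_e·E_s / (B·(1−ν²)·I_f).
q = 0.016 × 52100 / (5.3 × 0.9559 × 0.63) = 261.2 kPa

q ≈ 261 kPa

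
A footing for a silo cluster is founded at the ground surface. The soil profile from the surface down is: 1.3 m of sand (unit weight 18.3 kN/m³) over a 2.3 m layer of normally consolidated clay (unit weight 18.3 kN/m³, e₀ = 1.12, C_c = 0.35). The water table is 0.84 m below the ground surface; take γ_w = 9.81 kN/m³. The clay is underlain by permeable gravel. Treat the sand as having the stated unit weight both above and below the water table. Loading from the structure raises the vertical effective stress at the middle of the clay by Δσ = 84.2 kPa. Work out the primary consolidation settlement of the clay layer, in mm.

S_c ≈ 224 mm

Mid-depth of clay below the ground surface: z = 1.3 + 2.3/2 = 2.45 m.
Total vertical stress at mid-clay: σ_v = 18.3×1.3 + 18.3×1.15 = 44.835 kPa.
Pore pressure: u = 9.81×(2.45 − 0.84) = 15.794 kPa.
Initial effective stress: σ'_0 = σ_v − u = 44.835 − 15.794 = 29.041 kPa.
Final effective stress: σ'_f = σ'_0 + Δσ = 29.041 + 84.2 = 113.24 kPa.
Normally consolidated clay, so the full stress increment lies on the virgin compression line:
S_c = C_c·H/(1+e₀)·log₁₀(σ'_f/σ'_0) = 0.35×2.3/(1+1.12)×log₁₀(113.24/29.041)
    = 0.37972 × 0.59099 = 0.2244 m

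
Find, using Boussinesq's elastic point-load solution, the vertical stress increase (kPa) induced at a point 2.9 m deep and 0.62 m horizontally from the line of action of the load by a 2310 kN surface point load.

Boussinesq vertical stress below a point load on an elastic half-space:
Δσ_z = 3P/(2πz²) · [1 + (r/z)²]^(−5/2)
r/z = 0.62/2.9 = 0.21379; [1+(r/z)²]^(−5/2) = 0.89428.
Δσ_z = 3×2310/(2π×2.9²) × 0.89428 = 131.15 × 0.89428 = 117.3 kPa

Δσ_z ≈ 117 kPa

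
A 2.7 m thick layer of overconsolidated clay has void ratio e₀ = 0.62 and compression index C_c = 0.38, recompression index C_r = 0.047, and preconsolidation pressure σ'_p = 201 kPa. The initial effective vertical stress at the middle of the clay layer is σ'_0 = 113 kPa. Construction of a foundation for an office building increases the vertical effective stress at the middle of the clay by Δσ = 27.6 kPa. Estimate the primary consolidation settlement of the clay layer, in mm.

Final effective stress: σ'_f = 113 + 27.6 = 140.6 kPa.
σ'_f = 140.6 ≤ σ'_p = 201 kPa, so the clay remains overconsolidated and only the recompression index applies:
S_c = C_r·H/(1+e₀)·log₁₀(σ'_f/σ'_0) = 0.047×2.7/1.62×log₁₀(140.6/113)
    = 0.078335 × 0.094907 = 0.007435 m

S_c ≈ 7.43 mm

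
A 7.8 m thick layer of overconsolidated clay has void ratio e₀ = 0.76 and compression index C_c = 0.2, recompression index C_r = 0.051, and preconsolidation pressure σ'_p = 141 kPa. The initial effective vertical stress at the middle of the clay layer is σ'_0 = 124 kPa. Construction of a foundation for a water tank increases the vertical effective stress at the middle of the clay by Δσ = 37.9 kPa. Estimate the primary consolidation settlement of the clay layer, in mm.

S_c ≈ 65.8 mm

Final effective stress: σ'_f = 124 + 37.9 = 161.9 kPa.
σ'_f = 161.9 > σ'_p = 141 kPa, so the stress path crosses the preconsolidation pressure — recompression up to σ'_p, then virgin compression beyond:
S_c = H/(1+e₀)·[C_r·log₁₀(σ'_p/σ'_0) + C_c·log₁₀(σ'_f/σ'_p)]
    = 7.8/1.76 × [0.051×log₁₀(141/124) + 0.2×log₁₀(161.9/141)]
    = 4.4318 × [0.0028457 + 0.012006] = 0.06582 m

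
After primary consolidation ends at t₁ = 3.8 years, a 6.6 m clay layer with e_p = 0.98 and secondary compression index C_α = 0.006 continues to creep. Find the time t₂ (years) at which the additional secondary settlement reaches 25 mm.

t₂ ≈ 67.6 years

S_s = C_α·H/(1+e_p)·log₁₀(t₂/t₁) ⇒ log₁₀(t₂/t₁) = S_s·(1+e_p)/(C_α·H).
log₁₀(t₂/t₁) = 0.025 × (1+0.98) / (0.006×6.6) = 1.25
t₂ = t₁ × 10^1.25 = 3.8 × 17.78 = 67.57 years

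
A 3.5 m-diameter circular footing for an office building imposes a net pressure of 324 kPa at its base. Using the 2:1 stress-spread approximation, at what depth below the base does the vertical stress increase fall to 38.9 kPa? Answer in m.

2:1 spreading — at depth z the loaded area has grown by z in each plan dimension:
qD²/(D+z)² = Δσ_z ⇒ z = D(√(q/Δσ_z) − 1) = 3.5×(√(324/38.9) − 1) = 6.601 m

z ≈ 6.6 m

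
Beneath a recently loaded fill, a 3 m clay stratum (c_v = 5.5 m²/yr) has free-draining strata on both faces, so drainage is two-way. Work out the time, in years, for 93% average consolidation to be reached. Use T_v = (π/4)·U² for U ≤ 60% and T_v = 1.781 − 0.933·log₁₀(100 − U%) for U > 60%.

Drainage path length: H_d = H/2 = 1.5 m (double drainage).
U > 60%: T_v = 1.781 − 0.933·log₁₀(100 − 93) = 0.99252.
t = T_v·H_d²/c_v = 0.99252×1.5²/5.5 = 0.406 years.

t ≈ 0.406 years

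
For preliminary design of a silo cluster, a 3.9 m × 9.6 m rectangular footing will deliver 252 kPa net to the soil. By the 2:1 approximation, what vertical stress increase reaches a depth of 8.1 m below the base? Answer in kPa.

By the 2:1 method the load spreads at 1 horizontal : 2 vertical, so at depth z the loaded area has grown by z in each plan dimension:
Δσ = qBL/((B+z)(L+z)) = 252×3.9×9.6/((3.9+8.1)(9.6+8.1)) = 44.42 kPa

Δσ_z ≈ 44.4 kPa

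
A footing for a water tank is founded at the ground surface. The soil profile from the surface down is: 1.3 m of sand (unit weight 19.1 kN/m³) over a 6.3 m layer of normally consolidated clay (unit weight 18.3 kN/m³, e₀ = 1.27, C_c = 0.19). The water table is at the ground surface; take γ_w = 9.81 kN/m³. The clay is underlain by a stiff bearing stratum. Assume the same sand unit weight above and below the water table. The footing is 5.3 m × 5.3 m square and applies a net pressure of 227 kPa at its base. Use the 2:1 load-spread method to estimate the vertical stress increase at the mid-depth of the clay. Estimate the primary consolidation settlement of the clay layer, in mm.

Mid-depth of clay below the ground surface: z = 1.3 + 6.3/2 = 4.45 m.
Total vertical stress at mid-clay: σ_v = 19.1×1.3 + 18.3×3.15 = 82.475 kPa.
Pore pressure: u = 9.81×(4.45 − 0) = 43.655 kPa.
Initial effective stress: σ'_0 = σ_v − u = 82.475 − 43.655 = 38.82 kPa.
Stress increase at mid-clay by the 2:1 spreading method:
Δσ = qBL/((B+z)(L+z)) = 227×5.3×5.3/((5.3+4.45)(5.3+4.45)) = 67.076 kPa
Final effective stress: σ'_f = σ'_0 + Δσ = 38.82 + 67.076 = 105.9 kPa.
Normally consolidated clay, so the full stress increment lies on the virgin compression line:
S_c = C_c·H/(1+e₀)·log₁₀(σ'_f/σ'_0) = 0.19×6.3/(1+1.27)×log₁₀(105.9/38.82)
    = 0.52731 × 0.43584 = 0.2298 m

S_c ≈ 230 mm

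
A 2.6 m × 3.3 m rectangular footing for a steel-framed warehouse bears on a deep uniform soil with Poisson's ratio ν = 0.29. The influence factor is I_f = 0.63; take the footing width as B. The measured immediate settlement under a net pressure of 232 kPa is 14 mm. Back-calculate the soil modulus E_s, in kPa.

S_e = q·B·(1−ν²)/E_s · I_f  ⇒  E_s = q·B·(1−ν²)·I_f / S_e.
E_s = 232 × 2.6 × 0.9159 × 0.63 / 0.014 = 24860 kPa

E_s ≈ 24900 kPa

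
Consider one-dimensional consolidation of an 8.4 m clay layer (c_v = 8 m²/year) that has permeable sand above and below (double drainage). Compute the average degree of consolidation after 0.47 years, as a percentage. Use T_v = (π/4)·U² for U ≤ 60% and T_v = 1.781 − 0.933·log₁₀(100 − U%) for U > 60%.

U ≈ 52.1 %

Drainage path length: H_d = H/2 = 4.2 m (double drainage).
T_v = c_v·t/H_d² = 8×0.47/4.2² = 0.21315.
T_v = 0.21315 corresponds to the U ≤ 60% branch:
U = √(4T_v/π) = 0.521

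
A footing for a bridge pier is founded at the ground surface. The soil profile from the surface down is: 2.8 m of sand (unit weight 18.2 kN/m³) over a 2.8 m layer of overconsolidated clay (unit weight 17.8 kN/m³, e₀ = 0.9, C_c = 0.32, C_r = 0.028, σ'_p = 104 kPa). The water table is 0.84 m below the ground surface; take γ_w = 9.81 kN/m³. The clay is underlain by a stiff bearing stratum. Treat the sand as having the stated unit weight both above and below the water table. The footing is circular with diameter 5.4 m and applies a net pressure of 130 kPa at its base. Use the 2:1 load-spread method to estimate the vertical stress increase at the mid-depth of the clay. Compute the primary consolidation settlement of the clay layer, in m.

Mid-depth of clay below the ground surface: z = 2.8 + 2.8/2 = 4.2 m.
Total vertical stress at mid-clay: σ_v = 18.2×2.8 + 17.8×1.4 = 75.88 kPa.
Pore pressure: u = 9.81×(4.2 − 0.84) = 32.962 kPa.
Initial effective stress: σ'_0 = σ_v − u = 75.88 − 32.962 = 42.918 kPa.
Stress increase at mid-clay by the 2:1 spreading method:
Δσ ≈ qD²/(D+z)² = 130×5.4²/(5.4+4.2)² = 41.133 kPa
Final effective stress: σ'_f = 42.918 + 41.133 = 84.051 kPa.
σ'_f = 84.051 ≤ σ'_p = 104 kPa, so the clay remains overconsolidated and only the recompression index applies:
S_c = C_r·H/(1+e₀)·log₁₀(σ'_f/σ'_0) = 0.028×2.8/1.9×log₁₀(84.051/42.918)
    = 0.041264 × 0.2919 = 0.01204 m

S_c ≈ 0.012 m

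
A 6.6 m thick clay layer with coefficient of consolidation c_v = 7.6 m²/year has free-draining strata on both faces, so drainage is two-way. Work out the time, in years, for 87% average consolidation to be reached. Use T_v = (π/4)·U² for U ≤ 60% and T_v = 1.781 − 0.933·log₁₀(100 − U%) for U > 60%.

t ≈ 1.06 years

Drainage path length: H_d = H/2 = 3.3 m (double drainage).
U > 60%: T_v = 1.781 − 0.933·log₁₀(100 − 87) = 0.74169.
t = T_v·H_d²/c_v = 0.74169×3.3²/7.6 = 1.063 years.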